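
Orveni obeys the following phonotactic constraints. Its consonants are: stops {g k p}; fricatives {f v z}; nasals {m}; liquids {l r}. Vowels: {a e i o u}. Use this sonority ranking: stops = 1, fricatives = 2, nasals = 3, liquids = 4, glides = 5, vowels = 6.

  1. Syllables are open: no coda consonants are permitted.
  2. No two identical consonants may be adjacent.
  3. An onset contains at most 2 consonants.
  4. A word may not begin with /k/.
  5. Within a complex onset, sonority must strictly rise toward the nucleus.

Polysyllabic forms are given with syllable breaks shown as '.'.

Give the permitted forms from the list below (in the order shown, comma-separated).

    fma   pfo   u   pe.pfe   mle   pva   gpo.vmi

fma, pfo, u, pe.pfe, mle, pva

fma — σ1 onset /fm/ (2→3 rises), coda /∅/ ok → permitted
pfo — σ1 onset /pf/ (1→2 rises), coda /∅/ ok → permitted
u — σ1 onset /∅/, coda /∅/ ok → permitted
pe.pfe — σ1 onset /p/, coda /∅/ ok; σ2 onset /pf/ (1→2 rises), coda /∅/ ok → permitted
mle — σ1 onset /ml/ (3→4 rises), coda /∅/ ok → permitted
pva — σ1 onset /pv/ (1→2 rises), coda /∅/ ok → permitted
gpo.vmi — violates constraint 5: syllable 1 onset /gp/: /g/ (stop, 1) → /p/ (stop, 1) does not rise → not permitted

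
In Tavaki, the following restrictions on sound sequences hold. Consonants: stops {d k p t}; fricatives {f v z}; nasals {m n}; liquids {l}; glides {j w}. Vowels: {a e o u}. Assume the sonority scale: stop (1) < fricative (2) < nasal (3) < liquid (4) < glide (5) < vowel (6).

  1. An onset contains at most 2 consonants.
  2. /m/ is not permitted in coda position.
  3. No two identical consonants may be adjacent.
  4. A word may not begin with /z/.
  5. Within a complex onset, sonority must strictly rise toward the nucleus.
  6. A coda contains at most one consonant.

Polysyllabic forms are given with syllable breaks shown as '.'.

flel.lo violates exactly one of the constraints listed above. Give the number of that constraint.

flel.lo: adjacent identical consonants /ll/.
This is a violation of constraint 3: "No two identical consonants may be adjacent."
The remaining constraints (1, 2, 4, 5, 6) are satisfied.

3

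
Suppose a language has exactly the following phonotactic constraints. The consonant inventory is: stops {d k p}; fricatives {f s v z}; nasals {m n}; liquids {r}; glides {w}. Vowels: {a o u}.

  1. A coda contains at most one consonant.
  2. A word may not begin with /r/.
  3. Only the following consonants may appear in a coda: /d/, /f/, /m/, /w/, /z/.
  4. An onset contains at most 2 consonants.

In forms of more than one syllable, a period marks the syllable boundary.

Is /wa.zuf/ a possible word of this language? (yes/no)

yes

/wa.zuf/ — σ1 onset /w/, coda /∅/ ok; σ2 onset /z/, coda /f/ ok → licit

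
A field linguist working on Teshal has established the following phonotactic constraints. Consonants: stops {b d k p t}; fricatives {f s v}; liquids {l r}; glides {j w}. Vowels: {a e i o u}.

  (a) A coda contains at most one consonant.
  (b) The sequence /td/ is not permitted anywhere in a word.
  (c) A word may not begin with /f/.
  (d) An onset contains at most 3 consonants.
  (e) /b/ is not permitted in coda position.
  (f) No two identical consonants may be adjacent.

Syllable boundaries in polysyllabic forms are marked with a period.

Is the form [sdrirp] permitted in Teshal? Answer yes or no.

no

[sdrirp] — violates constraint (a): syllable 1 coda /rp/ has 2 consonants (> 1) → not permitted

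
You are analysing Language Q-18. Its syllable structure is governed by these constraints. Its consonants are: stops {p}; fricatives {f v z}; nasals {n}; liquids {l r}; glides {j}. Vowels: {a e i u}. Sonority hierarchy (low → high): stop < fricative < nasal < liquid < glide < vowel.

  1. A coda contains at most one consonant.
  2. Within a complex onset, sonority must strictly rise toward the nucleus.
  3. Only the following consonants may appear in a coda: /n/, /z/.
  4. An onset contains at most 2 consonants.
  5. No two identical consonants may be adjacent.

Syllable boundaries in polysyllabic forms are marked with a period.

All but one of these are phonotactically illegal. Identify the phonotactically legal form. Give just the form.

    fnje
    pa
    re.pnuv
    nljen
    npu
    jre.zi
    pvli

fnje — violates constraint 4: syllable 1 onset /fnj/ has 3 consonants (> 2) → phonotactically illegal
pa — σ1 onset /p/, coda /∅/ ok → phonotactically legal
re.pnuv — violates constraint 3: syllable 2 coda contains /v/, which is not a licensed coda consonant → phonotactically illegal
nljen — violates constraint 4: syllable 1 onset /nlj/ has 3 consonants (> 2) → phonotactically illegal
npu — violates constraint 2: syllable 1 onset /np/: /n/ (nasal, 3) → /p/ (stop, 1) does not rise → phonotactically illegal
jre.zi — violates constraint 2: syllable 1 onset /jr/: /j/ (glide, 5) → /r/ (liquid, 4) does not rise → phonotactically illegal
pvli — violates constraint 4: syllable 1 onset /pvl/ has 3 consonants (> 2) → phonotactically illegal

pa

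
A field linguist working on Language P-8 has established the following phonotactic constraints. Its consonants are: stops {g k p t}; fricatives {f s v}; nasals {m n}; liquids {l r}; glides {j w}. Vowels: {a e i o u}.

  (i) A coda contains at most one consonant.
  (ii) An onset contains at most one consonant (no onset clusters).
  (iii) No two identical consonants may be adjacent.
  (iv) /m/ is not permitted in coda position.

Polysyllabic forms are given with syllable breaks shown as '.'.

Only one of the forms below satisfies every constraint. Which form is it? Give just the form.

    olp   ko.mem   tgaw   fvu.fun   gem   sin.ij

sin.ij

olp — violates constraint (i): syllable 1 coda /lp/ has 2 consonants (> 1) → phonotactically illegal
ko.mem — violates constraint (iv): syllable 2 coda contains /m/ → phonotactically illegal
tgaw — violates constraint (ii): syllable 1 onset /tg/ has 2 consonants (> 1) → phonotactically illegal
fvu.fun — violates constraint (ii): syllable 1 onset /fv/ has 2 consonants (> 1) → phonotactically illegal
gem — violates constraint (iv): syllable 1 coda contains /m/ → phonotactically illegal
sin.ij — σ1 onset /s/, coda /n/ ok; σ2 onset /∅/, coda /j/ ok → phonotactically legal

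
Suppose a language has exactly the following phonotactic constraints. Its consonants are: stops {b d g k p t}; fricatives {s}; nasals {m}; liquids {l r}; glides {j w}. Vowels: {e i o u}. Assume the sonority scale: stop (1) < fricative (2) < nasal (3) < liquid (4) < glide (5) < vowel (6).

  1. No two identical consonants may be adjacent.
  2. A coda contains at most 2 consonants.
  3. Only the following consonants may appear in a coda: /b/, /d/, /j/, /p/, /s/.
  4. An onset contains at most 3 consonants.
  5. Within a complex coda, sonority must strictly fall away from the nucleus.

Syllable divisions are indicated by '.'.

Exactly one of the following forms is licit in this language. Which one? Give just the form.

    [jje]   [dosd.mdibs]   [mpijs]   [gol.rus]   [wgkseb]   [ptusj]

[mpijs]

[jje] — violates constraint 1: adjacent identical consonants /jj/ → illicit
[dosd.mdibs] — violates constraint 5: syllable 2 coda /bs/: /b/ (stop, 1) → /s/ (fricative, 2) does not fall → illicit
[mpijs] — σ1 onset /mp/ (2C), coda /js/ (5→2 falls) ok → licit
[gol.rus] — violates constraint 3: syllable 1 coda contains /l/, which is not a licensed coda consonant → illicit
[wgkseb] — violates constraint 4: syllable 1 onset /wgks/ has 4 consonants (> 3) → illicit
[ptusj] — violates constraint 5: syllable 1 coda /sj/: /s/ (fricative, 2) → /j/ (glide, 5) does not fall → illicit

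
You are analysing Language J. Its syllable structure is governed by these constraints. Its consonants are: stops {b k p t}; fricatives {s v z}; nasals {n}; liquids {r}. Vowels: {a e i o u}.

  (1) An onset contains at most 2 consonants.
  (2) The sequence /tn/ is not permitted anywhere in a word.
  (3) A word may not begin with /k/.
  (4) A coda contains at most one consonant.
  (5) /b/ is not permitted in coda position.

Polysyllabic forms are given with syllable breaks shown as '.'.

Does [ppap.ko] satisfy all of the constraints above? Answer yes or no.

yes

[ppap.ko] — σ1 onset /pp/ (2C), coda /p/ ok; σ2 onset /k/, coda /∅/ ok → licit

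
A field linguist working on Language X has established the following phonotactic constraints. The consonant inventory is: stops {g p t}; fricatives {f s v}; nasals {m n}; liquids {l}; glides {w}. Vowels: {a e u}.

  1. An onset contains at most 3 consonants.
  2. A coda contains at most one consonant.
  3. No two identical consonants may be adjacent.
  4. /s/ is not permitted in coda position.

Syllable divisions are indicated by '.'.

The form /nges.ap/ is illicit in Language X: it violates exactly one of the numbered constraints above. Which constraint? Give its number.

4

/nges.ap/: syllable 1 coda contains /s/.
This is a violation of constraint 4: "/s/ is not permitted in coda position."
The remaining constraints (1, 2, 3) are satisfied.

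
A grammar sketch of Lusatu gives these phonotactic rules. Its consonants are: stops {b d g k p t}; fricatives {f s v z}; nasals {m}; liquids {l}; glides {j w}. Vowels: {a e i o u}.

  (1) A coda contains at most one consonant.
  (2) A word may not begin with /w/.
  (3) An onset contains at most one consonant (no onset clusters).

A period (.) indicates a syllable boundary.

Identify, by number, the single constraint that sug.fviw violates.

3

sug.fviw: syllable 2 onset /fv/ has 2 consonants (> 1).
This is a violation of constraint 3: "An onset contains at most one consonant (no onset clusters)."
The remaining constraints (1, 2) are satisfied.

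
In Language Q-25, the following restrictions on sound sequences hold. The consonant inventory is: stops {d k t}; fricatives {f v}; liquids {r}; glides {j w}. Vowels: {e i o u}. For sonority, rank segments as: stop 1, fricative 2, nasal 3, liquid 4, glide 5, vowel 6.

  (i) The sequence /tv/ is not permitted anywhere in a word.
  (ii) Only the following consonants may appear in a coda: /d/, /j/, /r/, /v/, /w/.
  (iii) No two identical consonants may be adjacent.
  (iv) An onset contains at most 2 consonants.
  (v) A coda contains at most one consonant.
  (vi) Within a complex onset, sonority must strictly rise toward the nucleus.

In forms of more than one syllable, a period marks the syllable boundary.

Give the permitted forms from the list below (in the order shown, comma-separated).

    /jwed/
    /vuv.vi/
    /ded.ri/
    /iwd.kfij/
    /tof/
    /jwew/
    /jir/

/jwed/ — violates constraint (vi): syllable 1 onset /jw/: /j/ (glide, 5) → /w/ (glide, 5) does not rise → not permitted
/vuv.vi/ — violates constraint (iii): adjacent identical consonants /vv/ → not permitted
/ded.ri/ — σ1 onset /d/, coda /d/ ok; σ2 onset /r/, coda /∅/ ok → permitted
/iwd.kfij/ — violates constraint (v): syllable 1 coda /wd/ has 2 consonants (> 1) → not permitted
/tof/ — violates constraint (ii): syllable 1 coda contains /f/, which is not a licensed coda consonant → not permitted
/jwew/ — violates constraint (vi): syllable 1 onset /jw/: /j/ (glide, 5) → /w/ (glide, 5) does not rise → not permitted
/jir/ — σ1 onset /j/, coda /r/ ok → permitted

/ded.ri/, /jir/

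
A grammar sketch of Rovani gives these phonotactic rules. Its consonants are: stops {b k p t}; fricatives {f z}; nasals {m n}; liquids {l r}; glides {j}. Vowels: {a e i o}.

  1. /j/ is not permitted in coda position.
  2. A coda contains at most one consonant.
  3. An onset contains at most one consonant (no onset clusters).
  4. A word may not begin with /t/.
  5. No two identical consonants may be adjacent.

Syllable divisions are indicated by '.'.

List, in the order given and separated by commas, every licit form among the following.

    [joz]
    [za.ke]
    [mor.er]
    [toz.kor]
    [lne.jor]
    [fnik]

[joz], [za.ke], [mor.er]

[joz] — σ1 onset /j/, coda /z/ ok → licit
[za.ke] — σ1 onset /z/, coda /∅/ ok; σ2 onset /k/, coda /∅/ ok → licit
[mor.er] — σ1 onset /m/, coda /r/ ok; σ2 onset /∅/, coda /r/ ok → licit
[toz.kor] — violates constraint 4: word begins with /t/ → illicit
[lne.jor] — violates constraint 3: syllable 1 onset /ln/ has 2 consonants (> 1) → illicit
[fnik] — violates constraint 3: syllable 1 onset /fn/ has 2 consonants (> 1) → illicit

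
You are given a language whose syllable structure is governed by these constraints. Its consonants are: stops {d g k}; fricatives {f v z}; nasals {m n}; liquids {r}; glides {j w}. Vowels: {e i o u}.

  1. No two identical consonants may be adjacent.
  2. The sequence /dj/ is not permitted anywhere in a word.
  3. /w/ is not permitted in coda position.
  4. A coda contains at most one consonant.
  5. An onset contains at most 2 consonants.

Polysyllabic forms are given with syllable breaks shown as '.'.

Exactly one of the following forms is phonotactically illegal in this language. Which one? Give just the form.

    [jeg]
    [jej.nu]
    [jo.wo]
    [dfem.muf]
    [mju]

[jeg] — σ1 onset /j/, coda /g/ ok → phonotactically legal
[jej.nu] — σ1 onset /j/, coda /j/ ok; σ2 onset /n/, coda /∅/ ok → phonotactically legal
[jo.wo] — σ1 onset /j/, coda /∅/ ok; σ2 onset /w/, coda /∅/ ok → phonotactically legal
[dfem.muf] — violates constraint 1: adjacent identical consonants /mm/ → phonotactically illegal
[mju] — σ1 onset /mj/ (2C), coda /∅/ ok → phonotactically legal

[dfem.muf]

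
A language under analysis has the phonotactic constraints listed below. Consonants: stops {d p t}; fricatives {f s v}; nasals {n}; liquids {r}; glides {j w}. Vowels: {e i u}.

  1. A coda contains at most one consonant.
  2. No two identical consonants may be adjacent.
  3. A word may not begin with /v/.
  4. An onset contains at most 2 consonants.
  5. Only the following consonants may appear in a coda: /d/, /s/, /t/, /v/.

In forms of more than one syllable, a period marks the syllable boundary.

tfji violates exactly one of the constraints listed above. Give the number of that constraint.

tfji: syllable 1 onset /tfj/ has 3 consonants (> 2).
This is a violation of constraint 4: "An onset contains at most 2 consonants."
The remaining constraints (1, 2, 3, 5) are satisfied.

4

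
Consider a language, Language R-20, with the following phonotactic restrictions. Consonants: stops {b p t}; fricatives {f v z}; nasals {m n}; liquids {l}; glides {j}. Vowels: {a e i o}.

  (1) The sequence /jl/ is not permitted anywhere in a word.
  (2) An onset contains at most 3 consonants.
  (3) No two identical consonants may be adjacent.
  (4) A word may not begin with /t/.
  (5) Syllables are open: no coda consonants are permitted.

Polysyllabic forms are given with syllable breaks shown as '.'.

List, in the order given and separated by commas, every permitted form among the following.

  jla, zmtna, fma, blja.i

fma, blja.i

jla — violates constraint 1: contains banned sequence /jl/ → not permitted
zmtna — violates constraint 2: syllable 1 onset /zmtn/ has 4 consonants (> 3) → not permitted
fma — σ1 onset /fm/ (2C), coda /∅/ ok → permitted
blja.i — σ1 onset /blj/ (3C), coda /∅/ ok; σ2 onset /∅/, coda /∅/ ok → permitted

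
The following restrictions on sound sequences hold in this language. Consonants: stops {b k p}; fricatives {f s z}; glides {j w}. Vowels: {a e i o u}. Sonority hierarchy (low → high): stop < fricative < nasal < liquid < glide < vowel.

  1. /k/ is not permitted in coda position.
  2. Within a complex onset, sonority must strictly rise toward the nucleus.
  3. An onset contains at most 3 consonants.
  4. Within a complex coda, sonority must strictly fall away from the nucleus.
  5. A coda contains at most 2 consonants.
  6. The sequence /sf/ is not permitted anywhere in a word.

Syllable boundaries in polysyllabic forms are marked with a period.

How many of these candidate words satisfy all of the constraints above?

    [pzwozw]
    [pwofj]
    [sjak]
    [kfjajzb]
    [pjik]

0

[pzwozw] — violates constraint 4: syllable 1 coda /zw/: /z/ (fricative, 2) → /w/ (glide, 5) does not fall → not permitted
[pwofj] — violates constraint 4: syllable 1 coda /fj/: /f/ (fricative, 2) → /j/ (glide, 5) does not fall → not permitted
[sjak] — violates constraint 1: syllable 1 coda contains /k/ → not permitted
[kfjajzb] — violates constraint 5: syllable 1 coda /jzb/ has 3 consonants (> 2) → not permitted
[pjik] — violates constraint 1: syllable 1 coda contains /k/ → not permitted
No form is permitted → 0.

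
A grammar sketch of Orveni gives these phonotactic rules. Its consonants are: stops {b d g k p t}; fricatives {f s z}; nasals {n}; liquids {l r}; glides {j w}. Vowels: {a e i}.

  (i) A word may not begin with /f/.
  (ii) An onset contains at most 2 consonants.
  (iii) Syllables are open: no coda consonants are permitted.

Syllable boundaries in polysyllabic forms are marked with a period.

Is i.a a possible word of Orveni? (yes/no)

i.a — σ1 onset /∅/, coda /∅/ ok; σ2 onset /∅/, coda /∅/ ok → licit

yes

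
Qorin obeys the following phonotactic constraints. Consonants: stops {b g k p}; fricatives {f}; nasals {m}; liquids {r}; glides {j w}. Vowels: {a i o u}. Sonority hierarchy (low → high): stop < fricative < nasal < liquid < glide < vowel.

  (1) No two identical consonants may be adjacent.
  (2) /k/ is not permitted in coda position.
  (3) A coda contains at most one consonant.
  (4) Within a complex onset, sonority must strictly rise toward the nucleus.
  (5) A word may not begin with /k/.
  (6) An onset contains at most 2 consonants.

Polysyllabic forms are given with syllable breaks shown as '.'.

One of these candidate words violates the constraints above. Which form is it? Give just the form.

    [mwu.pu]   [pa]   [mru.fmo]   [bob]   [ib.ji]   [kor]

[mwu.pu] — σ1 onset /mw/ (3→5 rises), coda /∅/ ok; σ2 onset /p/, coda /∅/ ok → well-formed
[pa] — σ1 onset /p/, coda /∅/ ok → well-formed
[mru.fmo] — σ1 onset /mr/ (3→4 rises), coda /∅/ ok; σ2 onset /fm/ (2→3 rises), coda /∅/ ok → well-formed
[bob] — σ1 onset /b/, coda /b/ ok → well-formed
[ib.ji] — σ1 onset /∅/, coda /b/ ok; σ2 onset /j/, coda /∅/ ok → well-formed
[kor] — violates constraint 5: word begins with /k/ → ill-formed

[kor]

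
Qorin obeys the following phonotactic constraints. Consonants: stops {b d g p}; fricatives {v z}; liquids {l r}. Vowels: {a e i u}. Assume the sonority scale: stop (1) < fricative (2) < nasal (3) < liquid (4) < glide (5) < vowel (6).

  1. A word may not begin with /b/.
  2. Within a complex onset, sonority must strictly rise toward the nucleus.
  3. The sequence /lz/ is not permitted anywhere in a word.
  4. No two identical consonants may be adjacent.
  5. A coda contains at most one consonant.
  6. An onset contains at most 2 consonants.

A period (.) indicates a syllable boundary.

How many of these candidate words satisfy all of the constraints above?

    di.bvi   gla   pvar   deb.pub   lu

di.bvi — σ1 onset /d/, coda /∅/ ok; σ2 onset /bv/ (1→2 rises), coda /∅/ ok → permitted
gla — σ1 onset /gl/ (1→4 rises), coda /∅/ ok → permitted
pvar — σ1 onset /pv/ (1→2 rises), coda /r/ ok → permitted
deb.pub — σ1 onset /d/, coda /b/ ok; σ2 onset /p/, coda /b/ ok → permitted
lu — σ1 onset /l/, coda /∅/ ok → permitted
Permitted: di.bvi, gla, pvar, deb.pub, lu → 5.

5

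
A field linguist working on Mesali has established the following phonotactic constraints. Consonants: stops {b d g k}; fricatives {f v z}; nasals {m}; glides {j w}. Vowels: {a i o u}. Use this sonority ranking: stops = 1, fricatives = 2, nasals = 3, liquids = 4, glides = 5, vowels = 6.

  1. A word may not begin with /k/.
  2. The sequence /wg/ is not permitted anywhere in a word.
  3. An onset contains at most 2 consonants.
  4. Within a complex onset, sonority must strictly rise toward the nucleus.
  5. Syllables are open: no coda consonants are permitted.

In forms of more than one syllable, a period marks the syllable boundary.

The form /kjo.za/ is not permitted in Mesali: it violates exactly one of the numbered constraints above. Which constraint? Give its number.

/kjo.za/: word begins with /k/.
This is a violation of constraint 1: "A word may not begin with /k/."
The remaining constraints (2, 3, 4, 5) are satisfied.

1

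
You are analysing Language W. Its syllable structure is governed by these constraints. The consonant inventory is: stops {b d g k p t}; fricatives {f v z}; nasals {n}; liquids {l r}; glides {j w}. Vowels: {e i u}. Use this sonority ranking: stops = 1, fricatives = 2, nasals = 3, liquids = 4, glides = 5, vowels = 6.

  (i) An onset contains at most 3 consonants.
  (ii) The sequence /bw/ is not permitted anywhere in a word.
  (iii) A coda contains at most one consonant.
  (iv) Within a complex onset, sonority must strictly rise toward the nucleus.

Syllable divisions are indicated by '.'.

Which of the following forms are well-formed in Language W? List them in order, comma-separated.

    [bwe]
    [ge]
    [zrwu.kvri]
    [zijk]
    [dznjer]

[ge], [zrwu.kvri]

[bwe] — violates constraint (ii): contains banned sequence /bw/ → ill-formed
[ge] — σ1 onset /g/, coda /∅/ ok → well-formed
[zrwu.kvri] — σ1 onset /zrw/ (2→4→5 rises), coda /∅/ ok; σ2 onset /kvr/ (1→2→4 rises), coda /∅/ ok → well-formed
[zijk] — violates constraint (iii): syllable 1 coda /jk/ has 2 consonants (> 1) → ill-formed
[dznjer] — violates constraint (i): syllable 1 onset /dznj/ has 4 consonants (> 3) → ill-formed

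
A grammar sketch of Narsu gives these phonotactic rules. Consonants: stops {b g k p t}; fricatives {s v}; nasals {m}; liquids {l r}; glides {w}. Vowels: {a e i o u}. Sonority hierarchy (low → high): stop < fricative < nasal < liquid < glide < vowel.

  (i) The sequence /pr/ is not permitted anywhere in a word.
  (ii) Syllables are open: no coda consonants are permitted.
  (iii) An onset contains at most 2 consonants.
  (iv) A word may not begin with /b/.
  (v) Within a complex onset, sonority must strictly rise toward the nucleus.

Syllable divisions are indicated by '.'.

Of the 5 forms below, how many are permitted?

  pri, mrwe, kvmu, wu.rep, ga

1

pri — violates constraint (i): contains banned sequence /pr/ → not permitted
mrwe — violates constraint (iii): syllable 1 onset /mrw/ has 3 consonants (> 2) → not permitted
kvmu — violates constraint (iii): syllable 1 onset /kvm/ has 3 consonants (> 2) → not permitted
wu.rep — violates constraint (ii): syllable 2 coda /p/ has 1 consonant (> 0) → not permitted
ga — σ1 onset /g/, coda /∅/ ok → permitted
Permitted: ga → 1.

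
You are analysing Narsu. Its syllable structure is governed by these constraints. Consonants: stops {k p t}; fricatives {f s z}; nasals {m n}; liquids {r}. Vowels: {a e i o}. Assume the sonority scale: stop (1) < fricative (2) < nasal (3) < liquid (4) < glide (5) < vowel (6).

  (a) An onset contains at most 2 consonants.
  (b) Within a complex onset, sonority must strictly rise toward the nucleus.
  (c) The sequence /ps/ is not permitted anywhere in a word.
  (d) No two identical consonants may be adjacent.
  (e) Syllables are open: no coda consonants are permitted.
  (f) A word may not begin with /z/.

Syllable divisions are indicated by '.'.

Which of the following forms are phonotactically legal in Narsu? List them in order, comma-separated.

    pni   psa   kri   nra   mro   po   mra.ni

pni, kri, nra, mro, po, mra.ni

pni — σ1 onset /pn/ (1→3 rises), coda /∅/ ok → phonotactically legal
psa — violates constraint (c): contains banned sequence /ps/ → phonotactically illegal
kri — σ1 onset /kr/ (1→4 rises), coda /∅/ ok → phonotactically legal
nra — σ1 onset /nr/ (3→4 rises), coda /∅/ ok → phonotactically legal
mro — σ1 onset /mr/ (3→4 rises), coda /∅/ ok → phonotactically legal
po — σ1 onset /p/, coda /∅/ ok → phonotactically legal
mra.ni — σ1 onset /mr/ (3→4 rises), coda /∅/ ok; σ2 onset /n/, coda /∅/ ok → phonotactically legal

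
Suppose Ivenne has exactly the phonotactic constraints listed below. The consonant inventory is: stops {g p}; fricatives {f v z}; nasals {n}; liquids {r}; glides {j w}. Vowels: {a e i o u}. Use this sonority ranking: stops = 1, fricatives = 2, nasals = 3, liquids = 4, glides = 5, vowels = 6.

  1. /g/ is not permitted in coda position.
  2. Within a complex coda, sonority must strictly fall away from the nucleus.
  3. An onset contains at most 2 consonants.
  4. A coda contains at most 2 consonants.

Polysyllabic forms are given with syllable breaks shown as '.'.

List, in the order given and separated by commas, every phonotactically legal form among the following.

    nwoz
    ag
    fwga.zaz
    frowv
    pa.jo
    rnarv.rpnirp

nwoz, frowv, pa.jo

nwoz — σ1 onset /nw/ (2C), coda /z/ ok → phonotactically legal
ag — violates constraint 1: syllable 1 coda contains /g/ → phonotactically illegal
fwga.zaz — violates constraint 3: syllable 1 onset /fwg/ has 3 consonants (> 2) → phonotactically illegal
frowv — σ1 onset /fr/ (2C), coda /wv/ (5→2 falls) ok → phonotactically legal
pa.jo — σ1 onset /p/, coda /∅/ ok; σ2 onset /j/, coda /∅/ ok → phonotactically legal
rnarv.rpnirp — violates constraint 3: syllable 2 onset /rpn/ has 3 consonants (> 2) → phonotactically illegal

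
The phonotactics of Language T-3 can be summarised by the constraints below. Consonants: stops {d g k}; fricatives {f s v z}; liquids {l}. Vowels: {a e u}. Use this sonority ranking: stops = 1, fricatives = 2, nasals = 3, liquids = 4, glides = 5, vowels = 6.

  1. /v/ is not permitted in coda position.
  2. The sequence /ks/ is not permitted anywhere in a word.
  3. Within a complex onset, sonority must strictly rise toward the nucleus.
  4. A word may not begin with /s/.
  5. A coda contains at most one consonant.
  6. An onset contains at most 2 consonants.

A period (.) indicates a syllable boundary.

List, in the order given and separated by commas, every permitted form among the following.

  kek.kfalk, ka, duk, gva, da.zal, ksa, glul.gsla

ka, duk, gva, da.zal

kek.kfalk — violates constraint 5: syllable 2 coda /lk/ has 2 consonants (> 1) → not permitted
ka — σ1 onset /k/, coda /∅/ ok → permitted
duk — σ1 onset /d/, coda /k/ ok → permitted
gva — σ1 onset /gv/ (1→2 rises), coda /∅/ ok → permitted
da.zal — σ1 onset /d/, coda /∅/ ok; σ2 onset /z/, coda /l/ ok → permitted
ksa — violates constraint 2: contains banned sequence /ks/ → not permitted
glul.gsla — violates constraint 6: syllable 2 onset /gsl/ has 3 consonants (> 2) → not permitted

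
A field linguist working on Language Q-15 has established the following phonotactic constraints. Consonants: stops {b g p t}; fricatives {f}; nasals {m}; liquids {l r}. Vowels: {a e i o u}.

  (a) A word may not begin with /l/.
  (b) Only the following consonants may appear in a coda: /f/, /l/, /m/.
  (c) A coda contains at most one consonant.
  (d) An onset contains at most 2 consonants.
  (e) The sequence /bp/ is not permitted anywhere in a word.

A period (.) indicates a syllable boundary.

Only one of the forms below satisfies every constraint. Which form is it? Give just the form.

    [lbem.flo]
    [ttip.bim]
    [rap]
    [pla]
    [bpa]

[pla]

[lbem.flo] — violates constraint (a): word begins with /l/ → not permitted
[ttip.bim] — violates constraint (b): syllable 1 coda contains /p/, which is not a licensed coda consonant → not permitted
[rap] — violates constraint (b): syllable 1 coda contains /p/, which is not a licensed coda consonant → not permitted
[pla] — σ1 onset /pl/ (2C), coda /∅/ ok → permitted
[bpa] — violates constraint (e): contains banned sequence /bp/ → not permitted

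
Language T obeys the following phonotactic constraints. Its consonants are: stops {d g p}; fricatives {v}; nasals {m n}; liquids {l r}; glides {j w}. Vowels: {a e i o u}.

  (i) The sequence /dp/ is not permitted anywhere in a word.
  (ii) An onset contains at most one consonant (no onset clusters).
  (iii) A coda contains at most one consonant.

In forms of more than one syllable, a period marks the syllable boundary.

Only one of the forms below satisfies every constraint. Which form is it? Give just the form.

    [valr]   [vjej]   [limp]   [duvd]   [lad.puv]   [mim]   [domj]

[mim]

[valr] — violates constraint (iii): syllable 1 coda /lr/ has 2 consonants (> 1) → phonotactically illegal
[vjej] — violates constraint (ii): syllable 1 onset /vj/ has 2 consonants (> 1) → phonotactically illegal
[limp] — violates constraint (iii): syllable 1 coda /mp/ has 2 consonants (> 1) → phonotactically illegal
[duvd] — violates constraint (iii): syllable 1 coda /vd/ has 2 consonants (> 1) → phonotactically illegal
[lad.puv] — violates constraint (i): contains banned sequence /dp/ → phonotactically illegal
[mim] — σ1 onset /m/, coda /m/ ok → phonotactically legal
[domj] — violates constraint (iii): syllable 1 coda /mj/ has 2 consonants (> 1) → phonotactically illegal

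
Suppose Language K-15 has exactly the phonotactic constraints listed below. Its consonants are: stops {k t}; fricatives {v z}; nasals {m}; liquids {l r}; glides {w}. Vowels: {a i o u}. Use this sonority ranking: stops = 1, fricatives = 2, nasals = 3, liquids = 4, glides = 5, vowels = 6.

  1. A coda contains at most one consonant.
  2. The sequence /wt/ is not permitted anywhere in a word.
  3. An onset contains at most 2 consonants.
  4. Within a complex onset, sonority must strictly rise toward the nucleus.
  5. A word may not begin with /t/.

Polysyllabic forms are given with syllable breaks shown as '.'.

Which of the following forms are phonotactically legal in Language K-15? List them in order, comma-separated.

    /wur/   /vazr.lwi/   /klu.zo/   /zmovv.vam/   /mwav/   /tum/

/wur/, /klu.zo/, /mwav/

/wur/ — σ1 onset /w/, coda /r/ ok → phonotactically legal
/vazr.lwi/ — violates constraint 1: syllable 1 coda /zr/ has 2 consonants (> 1) → phonotactically illegal
/klu.zo/ — σ1 onset /kl/ (1→4 rises), coda /∅/ ok; σ2 onset /z/, coda /∅/ ok → phonotactically legal
/zmovv.vam/ — violates constraint 1: syllable 1 coda /vv/ has 2 consonants (> 1) → phonotactically illegal
/mwav/ — σ1 onset /mw/ (3→5 rises), coda /v/ ok → phonotactically legal
/tum/ — violates constraint 5: word begins with /t/ → phonotactically illegal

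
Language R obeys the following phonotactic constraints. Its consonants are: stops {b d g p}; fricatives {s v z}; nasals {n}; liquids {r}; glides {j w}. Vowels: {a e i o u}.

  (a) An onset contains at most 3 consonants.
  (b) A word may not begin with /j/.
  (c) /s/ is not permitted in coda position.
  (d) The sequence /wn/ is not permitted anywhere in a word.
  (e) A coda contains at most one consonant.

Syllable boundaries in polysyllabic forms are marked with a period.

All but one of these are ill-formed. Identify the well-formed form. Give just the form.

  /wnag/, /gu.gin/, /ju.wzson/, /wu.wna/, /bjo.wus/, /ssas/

/wnag/ — violates constraint (d): contains banned sequence /wn/ → ill-formed
/gu.gin/ — σ1 onset /g/, coda /∅/ ok; σ2 onset /g/, coda /n/ ok → well-formed
/ju.wzson/ — violates constraint (b): word begins with /j/ → ill-formed
/wu.wna/ — violates constraint (d): contains banned sequence /wn/ → ill-formed
/bjo.wus/ — violates constraint (c): syllable 2 coda contains /s/ → ill-formed
/ssas/ — violates constraint (c): syllable 1 coda contains /s/ → ill-formed

/gu.gin/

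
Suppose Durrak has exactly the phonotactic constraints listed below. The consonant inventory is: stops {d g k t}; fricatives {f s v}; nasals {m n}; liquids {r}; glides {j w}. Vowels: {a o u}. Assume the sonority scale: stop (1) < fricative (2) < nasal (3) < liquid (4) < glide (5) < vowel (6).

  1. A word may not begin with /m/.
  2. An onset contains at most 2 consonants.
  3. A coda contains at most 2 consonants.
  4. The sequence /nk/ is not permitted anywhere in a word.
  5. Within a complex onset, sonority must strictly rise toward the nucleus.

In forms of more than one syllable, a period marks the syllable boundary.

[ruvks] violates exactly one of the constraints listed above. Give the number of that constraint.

3

[ruvks]: syllable 1 coda /vks/ has 3 consonants (> 2).
This is a violation of constraint 3: "A coda contains at most 2 consonants."
The remaining constraints (1, 2, 4, 5) are satisfied.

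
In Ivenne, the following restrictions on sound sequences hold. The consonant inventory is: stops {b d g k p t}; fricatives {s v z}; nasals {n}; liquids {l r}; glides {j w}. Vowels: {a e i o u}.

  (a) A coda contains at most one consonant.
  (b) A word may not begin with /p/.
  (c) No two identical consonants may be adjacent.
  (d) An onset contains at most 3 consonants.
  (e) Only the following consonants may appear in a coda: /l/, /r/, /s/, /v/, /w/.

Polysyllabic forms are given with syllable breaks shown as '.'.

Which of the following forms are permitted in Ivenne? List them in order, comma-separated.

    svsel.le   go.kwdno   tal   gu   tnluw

tal, gu, tnluw

svsel.le — violates constraint (c): adjacent identical consonants /ll/ → not permitted
go.kwdno — violates constraint (d): syllable 2 onset /kwdn/ has 4 consonants (> 3) → not permitted
tal — σ1 onset /t/, coda /l/ ok → permitted
gu — σ1 onset /g/, coda /∅/ ok → permitted
tnluw — σ1 onset /tnl/ (3C), coda /w/ ok → permitted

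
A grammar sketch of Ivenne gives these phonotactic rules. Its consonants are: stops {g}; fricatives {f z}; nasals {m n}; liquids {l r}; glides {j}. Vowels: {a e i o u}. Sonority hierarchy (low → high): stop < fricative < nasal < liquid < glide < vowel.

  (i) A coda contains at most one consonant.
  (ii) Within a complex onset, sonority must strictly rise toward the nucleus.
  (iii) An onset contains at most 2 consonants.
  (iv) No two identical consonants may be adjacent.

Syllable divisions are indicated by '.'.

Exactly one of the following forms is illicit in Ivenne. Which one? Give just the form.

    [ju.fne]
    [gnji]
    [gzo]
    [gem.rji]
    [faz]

[ju.fne] — σ1 onset /j/, coda /∅/ ok; σ2 onset /fn/ (2→3 rises), coda /∅/ ok → licit
[gnji] — violates constraint (iii): syllable 1 onset /gnj/ has 3 consonants (> 2) → illicit
[gzo] — σ1 onset /gz/ (1→2 rises), coda /∅/ ok → licit
[gem.rji] — σ1 onset /g/, coda /m/ ok; σ2 onset /rj/ (4→5 rises), coda /∅/ ok → licit
[faz] — σ1 onset /f/, coda /z/ ok → licit

[gnji]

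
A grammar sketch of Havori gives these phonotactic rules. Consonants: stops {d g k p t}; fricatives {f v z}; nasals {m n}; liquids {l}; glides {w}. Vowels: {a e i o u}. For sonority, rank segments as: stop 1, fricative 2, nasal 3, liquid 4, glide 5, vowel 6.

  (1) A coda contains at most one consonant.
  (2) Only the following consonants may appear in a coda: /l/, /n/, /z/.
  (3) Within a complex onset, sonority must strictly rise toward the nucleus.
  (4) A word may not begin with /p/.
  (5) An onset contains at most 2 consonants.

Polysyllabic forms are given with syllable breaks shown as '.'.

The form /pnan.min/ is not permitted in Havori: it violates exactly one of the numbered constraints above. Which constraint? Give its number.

4

/pnan.min/: word begins with /p/.
This is a violation of constraint 4: "A word may not begin with /p/."
The remaining constraints (1, 2, 3, 5) are satisfied.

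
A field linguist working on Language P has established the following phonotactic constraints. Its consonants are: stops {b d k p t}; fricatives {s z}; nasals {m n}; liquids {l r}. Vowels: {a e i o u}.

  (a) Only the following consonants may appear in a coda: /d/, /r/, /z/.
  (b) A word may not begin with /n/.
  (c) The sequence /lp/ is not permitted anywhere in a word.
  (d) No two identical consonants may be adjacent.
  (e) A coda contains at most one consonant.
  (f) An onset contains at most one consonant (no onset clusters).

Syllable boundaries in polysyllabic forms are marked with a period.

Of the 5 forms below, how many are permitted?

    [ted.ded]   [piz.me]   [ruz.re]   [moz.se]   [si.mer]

4

[ted.ded] — violates constraint (d): adjacent identical consonants /dd/ → not permitted
[piz.me] — σ1 onset /p/, coda /z/ ok; σ2 onset /m/, coda /∅/ ok → permitted
[ruz.re] — σ1 onset /r/, coda /z/ ok; σ2 onset /r/, coda /∅/ ok → permitted
[moz.se] — σ1 onset /m/, coda /z/ ok; σ2 onset /s/, coda /∅/ ok → permitted
[si.mer] — σ1 onset /s/, coda /∅/ ok; σ2 onset /m/, coda /r/ ok → permitted
Permitted: [piz.me], [ruz.re], [moz.se], [si.mer] → 4.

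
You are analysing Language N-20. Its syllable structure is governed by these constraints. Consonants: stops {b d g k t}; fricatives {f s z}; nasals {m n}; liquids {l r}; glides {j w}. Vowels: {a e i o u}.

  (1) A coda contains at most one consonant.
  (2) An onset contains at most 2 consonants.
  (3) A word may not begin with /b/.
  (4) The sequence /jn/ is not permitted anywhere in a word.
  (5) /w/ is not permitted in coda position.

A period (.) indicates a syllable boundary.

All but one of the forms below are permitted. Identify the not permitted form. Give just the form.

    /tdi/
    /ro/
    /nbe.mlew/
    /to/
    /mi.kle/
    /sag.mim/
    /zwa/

/nbe.mlew/

/tdi/ — σ1 onset /td/ (2C), coda /∅/ ok → permitted
/ro/ — σ1 onset /r/, coda /∅/ ok → permitted
/nbe.mlew/ — violates constraint 5: syllable 2 coda contains /w/ → not permitted
/to/ — σ1 onset /t/, coda /∅/ ok → permitted
/mi.kle/ — σ1 onset /m/, coda /∅/ ok; σ2 onset /kl/ (2C), coda /∅/ ok → permitted
/sag.mim/ — σ1 onset /s/, coda /g/ ok; σ2 onset /m/, coda /m/ ok → permitted
/zwa/ — σ1 onset /zw/ (2C), coda /∅/ ok → permitted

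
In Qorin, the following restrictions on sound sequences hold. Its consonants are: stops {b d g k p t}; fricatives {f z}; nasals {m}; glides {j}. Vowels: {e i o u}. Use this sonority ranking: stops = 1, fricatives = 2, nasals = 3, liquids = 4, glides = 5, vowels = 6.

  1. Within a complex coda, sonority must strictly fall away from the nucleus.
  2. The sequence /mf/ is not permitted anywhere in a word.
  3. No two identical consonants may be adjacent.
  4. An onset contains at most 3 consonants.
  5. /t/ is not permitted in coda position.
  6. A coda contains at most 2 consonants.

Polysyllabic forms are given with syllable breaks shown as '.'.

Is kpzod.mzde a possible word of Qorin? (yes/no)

kpzod.mzde — σ1 onset /kpz/ (3C), coda /d/ ok; σ2 onset /mzd/ (3C), coda /∅/ ok → licit

yes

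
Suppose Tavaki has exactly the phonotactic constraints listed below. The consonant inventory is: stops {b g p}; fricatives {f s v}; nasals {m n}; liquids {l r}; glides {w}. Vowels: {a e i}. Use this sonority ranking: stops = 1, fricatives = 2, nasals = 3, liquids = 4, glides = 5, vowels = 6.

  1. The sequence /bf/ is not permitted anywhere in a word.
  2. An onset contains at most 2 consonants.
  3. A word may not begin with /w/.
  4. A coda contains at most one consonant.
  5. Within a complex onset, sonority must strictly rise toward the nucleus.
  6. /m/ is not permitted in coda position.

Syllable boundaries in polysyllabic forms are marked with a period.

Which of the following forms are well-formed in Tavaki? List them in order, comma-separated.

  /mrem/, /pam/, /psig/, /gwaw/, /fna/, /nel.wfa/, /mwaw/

/psig/, /gwaw/, /fna/, /mwaw/

/mrem/ — violates constraint 6: syllable 1 coda contains /m/ → ill-formed
/pam/ — violates constraint 6: syllable 1 coda contains /m/ → ill-formed
/psig/ — σ1 onset /ps/ (1→2 rises), coda /g/ ok → well-formed
/gwaw/ — σ1 onset /gw/ (1→5 rises), coda /w/ ok → well-formed
/fna/ — σ1 onset /fn/ (2→3 rises), coda /∅/ ok → well-formed
/nel.wfa/ — violates constraint 5: syllable 2 onset /wf/: /w/ (glide, 5) → /f/ (fricative, 2) does not rise → ill-formed
/mwaw/ — σ1 onset /mw/ (3→5 rises), coda /w/ ok → well-formed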